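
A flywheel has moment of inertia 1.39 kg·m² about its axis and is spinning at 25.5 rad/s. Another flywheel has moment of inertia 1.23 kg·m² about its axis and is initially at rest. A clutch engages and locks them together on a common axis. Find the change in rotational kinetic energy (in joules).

ΔKE ≈ -212 J

No external torque acts about the common axis, so total angular momentum is conserved.
Taking A's sense as positive: L = (1.390)(25.5) = 35.45 kg·m²·rad/s.
Combined I = 1.390 + 1.230 = 2.620 kg·m².
ω_f = L / I = 35.45 / 2.620 = 13.53 rad/s.
KE_i = ½ΣIω² = 451.9 J; KE_f = ½(2.620)(13.53)² = 239.8 J.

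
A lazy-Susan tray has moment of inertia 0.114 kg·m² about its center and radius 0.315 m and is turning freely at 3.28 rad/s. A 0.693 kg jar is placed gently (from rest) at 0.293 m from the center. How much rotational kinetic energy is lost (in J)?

energy lost ≈ 0.210 J

No external torque acts about the center; L_before = L_after.
Added inertia Σmr² = (0.693)(0.293)² = 0.05949 kg·m²; I_f = 0.1140 + 0.05949 = 0.1735 kg·m².
ω_f = I_p ω_i / I_f = (0.1140)(3.28) / 0.1735 = 2.155 rad/s.
KE_i = ½(0.1140)(3.280 rad/s)² = 0.6132 J; KE_f = ½(0.1735)(2.155)² = 0.4029 J.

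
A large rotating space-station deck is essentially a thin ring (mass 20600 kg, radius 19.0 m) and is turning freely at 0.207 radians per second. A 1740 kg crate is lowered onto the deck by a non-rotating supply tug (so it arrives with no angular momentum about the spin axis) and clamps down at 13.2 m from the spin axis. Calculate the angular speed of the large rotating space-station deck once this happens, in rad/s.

No external torque acts about the spin axis; L_before = L_after.
I_p = (20600)(19.0)² = 7.437e+06 kg·m².
Added inertia Σmr² = (1740)(13.2)² = 3.032e+05 kg·m²; I_f = 7.437e+06 + 3.032e+05 = 7.740e+06 kg·m².
ω_f = I_p ω_i / I_f = (7.437e+06)(0.207) / 7.740e+06 = 0.1989 rad/s.

ω_f ≈ 0.199 rad/s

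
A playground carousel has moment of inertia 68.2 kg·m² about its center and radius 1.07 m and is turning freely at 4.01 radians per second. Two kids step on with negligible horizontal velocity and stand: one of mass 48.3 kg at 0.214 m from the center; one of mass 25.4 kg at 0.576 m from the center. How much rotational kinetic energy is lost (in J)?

The added mass arrives with no angular momentum about the center, and any external torque about the center is negligible, so the system's angular momentum is conserved.
Added inertia Σmr² = (48.3)(0.214)² + (25.4)(0.576)² = 10.64 kg·m²; I_f = 68.20 + 10.64 = 78.84 kg·m².
ω_f = I_p ω_i / I_f = (68.20)(4.01) / 78.84 = 3.469 rad/s.
KE_i = ½(68.20)(4.010 rad/s)² = 548.3 J; KE_f = ½(78.84)(3.469)² = 474.3 J.

energy lost ≈ 74.0 J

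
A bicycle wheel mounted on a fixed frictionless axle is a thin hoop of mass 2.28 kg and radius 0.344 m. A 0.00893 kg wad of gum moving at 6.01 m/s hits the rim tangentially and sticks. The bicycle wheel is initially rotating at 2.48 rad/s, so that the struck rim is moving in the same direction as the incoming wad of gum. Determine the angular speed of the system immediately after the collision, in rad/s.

About the axle the impulsive forces during the collision are internal, so angular momentum about that axis is conserved.
I_p = (2.28)(0.344)² = 0.2698 kg·m². Taking the sense of the wad of gum's angular momentum as positive, L_{wad} = m v R = (0.00893)(6.01)(0.344) = 0.01846 kg·m²/s.
L_i = +I_p ω_p + m v R = +(0.2698)(2.48) + 0.01846 = 0.6876 kg·m²/s.
After sticking, I_f = I_p + m R² = 0.2698 + (0.00893)(0.344)² = 0.2709 kg·m².
ω_f = L_i / I_f = 0.6876 / 0.2709 = 2.538 rad/s.

|ω_f| ≈ 2.54 rad/s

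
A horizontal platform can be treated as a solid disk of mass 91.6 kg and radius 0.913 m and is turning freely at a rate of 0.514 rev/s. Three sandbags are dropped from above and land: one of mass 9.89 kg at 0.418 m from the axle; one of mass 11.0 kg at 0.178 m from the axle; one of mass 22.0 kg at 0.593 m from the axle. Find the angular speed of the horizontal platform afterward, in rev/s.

ω_f ≈ 0.409 rev/s

The added mass arrives with no angular momentum about the axle, and any external torque about the axle is negligible, so the system's angular momentum is conserved.
I_p = ½(91.6)(0.913)² = 38.18 kg·m².
Added inertia Σmr² = (9.89)(0.418)² + (11.0)(0.178)² + (22.0)(0.593)² = 9.813 kg·m²; I_f = 38.18 + 9.813 = 47.99 kg·m².
ω_f = I_p ω_i / I_f = (38.18)(0.514) / 47.99 = 0.4089 rev/s.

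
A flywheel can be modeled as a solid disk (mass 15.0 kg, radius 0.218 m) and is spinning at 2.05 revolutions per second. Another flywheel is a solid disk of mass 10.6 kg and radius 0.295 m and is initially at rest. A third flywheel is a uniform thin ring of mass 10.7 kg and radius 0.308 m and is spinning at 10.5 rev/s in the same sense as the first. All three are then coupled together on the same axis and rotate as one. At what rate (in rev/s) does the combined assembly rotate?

|ω_f| ≈ 6.21 rev/s

No external torque acts about the common axis, so total angular momentum is conserved.
Moments of inertia: I_A = ½(15.0)(0.218)² = 0.3564 kg·m²; I_B = ½(10.6)(0.295)² = 0.4612 kg·m²; I_C = (10.7)(0.308)² = 1.015 kg·m².
Taking A's sense as positive: L = (0.3564)(2.05) + (1.015)(10.5) = 11.39 kg·m²·rev/s.
Combined I = 0.3564 + 0.4612 + 1.015 = 1.833 kg·m².
ω_f = L / I = 11.39 / 1.833 = 6.214 rev/s.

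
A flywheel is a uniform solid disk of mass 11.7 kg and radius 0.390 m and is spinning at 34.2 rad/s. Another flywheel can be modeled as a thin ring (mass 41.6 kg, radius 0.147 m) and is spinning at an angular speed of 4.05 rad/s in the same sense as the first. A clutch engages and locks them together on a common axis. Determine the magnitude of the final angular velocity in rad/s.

|ω_f| ≈ 19.0 rad/s

The coupling torques are internal; angular momentum about the shared axis is conserved.
Moments of inertia: I_A = ½(11.7)(0.390)² = 0.8898 kg·m²; I_B = (41.6)(0.147)² = 0.8989 kg·m².
Taking A's sense as positive: L = (0.8898)(34.2) + (0.8989)(4.05) = 34.07 kg·m²·rad/s.
Combined I = 0.8898 + 0.8989 = 1.789 kg·m².
ω_f = L / I = 34.07 / 1.789 = 19.05 rad/s.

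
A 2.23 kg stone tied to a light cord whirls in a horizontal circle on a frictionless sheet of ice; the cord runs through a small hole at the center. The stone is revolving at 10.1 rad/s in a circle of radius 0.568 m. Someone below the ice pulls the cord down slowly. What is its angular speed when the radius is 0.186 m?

ω₂ ≈ 94.2 rad/s

No torque about the axis ⇒ m r₁² ω₁ = m r₂² ω₂.
ω₂ = ω₁ (r₁/r₂)² = (10.1)(0.568/0.186)² = 94.19 rad/s.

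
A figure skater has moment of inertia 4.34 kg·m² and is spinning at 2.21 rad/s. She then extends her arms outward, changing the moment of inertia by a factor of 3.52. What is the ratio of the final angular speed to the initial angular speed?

ω₂/ω₁ ≈ 0.284

No external torque acts about the spin axis, so angular momentum is conserved.
I₂ = 3.52 × 4.34 = 15.28 kg·m².
ω₂/ω₁ = I₁/I₂ = 4.340 / 15.28 = 0.2841.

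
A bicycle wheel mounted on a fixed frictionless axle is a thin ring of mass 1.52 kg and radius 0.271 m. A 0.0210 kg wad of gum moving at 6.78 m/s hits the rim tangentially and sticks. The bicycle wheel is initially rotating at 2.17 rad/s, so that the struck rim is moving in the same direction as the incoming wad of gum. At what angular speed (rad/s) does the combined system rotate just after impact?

About the axle the impulsive forces during the collision are internal, so angular momentum about that axis is conserved.
I_p = (1.52)(0.271)² = 0.1116 kg·m². Taking the sense of the wad of gum's angular momentum as positive, L_{wad} = m v R = (0.0210)(6.78)(0.271) = 0.03858 kg·m²/s.
L_i = +I_p ω_p + m v R = +(0.1116)(2.17) + 0.03858 = 0.2808 kg·m²/s.
After sticking, I_f = I_p + m R² = 0.1116 + (0.0210)(0.271)² = 0.1132 kg·m².
ω_f = L_i / I_f = 0.2808 / 0.1132 = 2.481 rad/s.

|ω_f| ≈ 2.48 rad/s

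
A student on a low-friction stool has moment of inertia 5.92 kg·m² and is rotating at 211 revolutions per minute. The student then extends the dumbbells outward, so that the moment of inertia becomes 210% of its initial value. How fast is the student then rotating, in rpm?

ω₂ ≈ 100 rpm

Angular momentum about the spin axis is conserved since the torque about it is zero.
I₂ = 2.10 × 5.92 = 12.43 kg·m².
ω₂ = I₁ω₁ / I₂ = (5.920)(211 rpm) / (12.43) = 100.5 rpm.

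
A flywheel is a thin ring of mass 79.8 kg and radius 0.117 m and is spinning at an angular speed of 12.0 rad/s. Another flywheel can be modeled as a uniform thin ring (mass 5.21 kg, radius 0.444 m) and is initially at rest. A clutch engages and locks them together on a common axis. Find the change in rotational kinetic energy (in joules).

ΔKE ≈ -38.1 J

No external torque acts about the common axis, so total angular momentum is conserved.
Moments of inertia: I_A = (79.8)(0.117)² = 1.092 kg·m²; I_B = (5.21)(0.444)² = 1.027 kg·m².
Taking A's sense as positive: L = (1.092)(12.0) = 13.11 kg·m²·rad/s.
Combined I = 1.092 + 1.027 = 2.119 kg·m².
ω_f = L / I = 13.11 / 2.119 = 6.185 rad/s.
KE_i = ½ΣIω² = 78.65 J; KE_f = ½(2.119)(6.185)² = 40.54 J.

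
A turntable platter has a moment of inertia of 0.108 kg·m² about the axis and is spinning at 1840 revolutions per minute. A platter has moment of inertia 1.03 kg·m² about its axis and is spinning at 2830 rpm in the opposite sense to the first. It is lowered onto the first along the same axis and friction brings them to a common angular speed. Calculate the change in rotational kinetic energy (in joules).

ΔKE ≈ -11700 J

No external torque acts about the common axis, so total angular momentum is conserved.
Taking A's sense as positive: L = (0.1080)(1840) − (1.030)(2830) = -2716 kg·m²·rpm.
Combined I = 0.1080 + 1.030 = 1.138 kg·m².
ω_f = L / I = -2716 / 1.138 = -2387 rpm.
KE_i = ½ΣIω² = 47240 J; KE_f = ½(1.138)(249.9)² = 35550 J.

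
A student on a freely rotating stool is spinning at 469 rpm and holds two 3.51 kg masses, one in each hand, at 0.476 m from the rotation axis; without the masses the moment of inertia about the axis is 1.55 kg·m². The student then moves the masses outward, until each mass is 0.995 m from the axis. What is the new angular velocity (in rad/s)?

Angular momentum about the spin axis is conserved since the torque about it is zero.
I₁ = 1.55 + 2(3.51)(0.476)² = 3.141 kg·m²; I₂ = 1.55 + 2(3.51)(0.995)² = 8.500 kg·m².
ω₂ = I₁ω₁ / I₂ = (3.141)(469 rpm) / (8.500) = 173.3 rpm = 18.15 rad/s.

ω₂ ≈ 18.1 rad/s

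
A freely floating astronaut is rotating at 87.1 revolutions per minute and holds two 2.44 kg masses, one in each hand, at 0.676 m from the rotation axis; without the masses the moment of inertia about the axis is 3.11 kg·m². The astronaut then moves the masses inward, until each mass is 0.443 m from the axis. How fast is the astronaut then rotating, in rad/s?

ω₂ ≈ 12.0 rad/s

No external torque acts about the spin axis, so angular momentum is conserved.
I₁ = 3.11 + 2(2.44)(0.676)² = 5.340 kg·m²; I₂ = 3.11 + 2(2.44)(0.443)² = 4.068 kg·m².
ω₂ = I₁ω₁ / I₂ = (5.340)(87.1 rpm) / (4.068) = 114.3 rpm = 11.97 rad/s.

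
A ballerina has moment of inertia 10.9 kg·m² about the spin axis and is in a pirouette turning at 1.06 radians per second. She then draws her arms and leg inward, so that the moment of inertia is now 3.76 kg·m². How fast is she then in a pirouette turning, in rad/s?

ω₂ ≈ 3.07 rad/s

No external torque acts about the spin axis, so angular momentum is conserved.
ω₂ = I₁ω₁ / I₂ = (10.90)(1.06 rad/s) / (3.760) = 3.073 rad/s.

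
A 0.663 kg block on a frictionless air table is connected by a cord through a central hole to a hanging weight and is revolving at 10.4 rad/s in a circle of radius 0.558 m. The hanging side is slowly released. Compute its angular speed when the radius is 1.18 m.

No torque about the axis ⇒ m r₁² ω₁ = m r₂² ω₂.
ω₂ = ω₁ (r₁/r₂)² = (10.4)(0.558/1.18)² = 2.326 rad/s.

ω₂ ≈ 2.33 rad/s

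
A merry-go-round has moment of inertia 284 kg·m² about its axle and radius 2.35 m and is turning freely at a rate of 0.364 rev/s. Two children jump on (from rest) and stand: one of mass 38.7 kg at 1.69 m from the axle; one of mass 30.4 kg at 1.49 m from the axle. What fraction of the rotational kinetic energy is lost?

No external torque acts about the axle; L_before = L_after.
Added inertia Σmr² = (38.7)(1.69)² + (30.4)(1.49)² = 178.0 kg·m²; I_f = 284.0 + 178.0 = 462.0 kg·m².
ω_f = I_p ω_i / I_f = (284.0)(0.364) / 462.0 = 0.2237 rev/s.
KE_i = ½(284.0)(2.287 rad/s)² = 742.8 J; KE_f = ½(462.0)(1.406)² = 456.6 J.
Fraction lost = 0.3853.

fraction ≈ 0.385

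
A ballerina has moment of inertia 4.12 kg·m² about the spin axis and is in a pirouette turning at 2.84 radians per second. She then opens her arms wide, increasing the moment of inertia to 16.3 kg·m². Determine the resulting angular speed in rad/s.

ω₂ ≈ 0.718 rad/s

No external torque acts about the spin axis, so angular momentum is conserved.
ω₂ = I₁ω₁ / I₂ = (4.120)(2.84 rad/s) / (16.30) = 0.7178 rad/s.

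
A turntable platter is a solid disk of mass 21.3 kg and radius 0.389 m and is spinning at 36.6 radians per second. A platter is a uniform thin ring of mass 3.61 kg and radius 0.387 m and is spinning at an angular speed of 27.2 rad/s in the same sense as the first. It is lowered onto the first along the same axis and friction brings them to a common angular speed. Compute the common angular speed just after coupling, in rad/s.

|ω_f| ≈ 34.2 rad/s

The coupling torques are internal; angular momentum about the shared axis is conserved.
Moments of inertia: I_A = ½(21.3)(0.389)² = 1.612 kg·m²; I_B = (3.61)(0.387)² = 0.5407 kg·m².
Taking A's sense as positive: L = (1.612)(36.6) + (0.5407)(27.2) = 73.69 kg·m²·rad/s.
Combined I = 1.612 + 0.5407 = 2.152 kg·m².
ω_f = L / I = 73.69 / 2.152 = 34.24 rad/s.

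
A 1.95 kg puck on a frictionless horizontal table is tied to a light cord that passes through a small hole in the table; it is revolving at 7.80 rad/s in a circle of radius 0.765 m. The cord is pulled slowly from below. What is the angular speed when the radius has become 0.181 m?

No torque about the axis ⇒ m r₁² ω₁ = m r₂² ω₂.
ω₂ = ω₁ (r₁/r₂)² = (7.80)(0.765/0.181)² = 139.3 rad/s.

ω₂ ≈ 139 rad/s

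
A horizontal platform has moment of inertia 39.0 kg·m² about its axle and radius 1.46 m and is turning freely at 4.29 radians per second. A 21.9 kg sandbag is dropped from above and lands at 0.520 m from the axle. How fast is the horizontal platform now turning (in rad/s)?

ω_f ≈ 3.72 rad/s

No external torque acts about the axle; L_before = L_after.
Added inertia Σmr² = (21.9)(0.520)² = 5.922 kg·m²; I_f = 39.00 + 5.922 = 44.92 kg·m².
ω_f = I_p ω_i / I_f = (39.00)(4.29) / 44.92 = 3.724 rad/s.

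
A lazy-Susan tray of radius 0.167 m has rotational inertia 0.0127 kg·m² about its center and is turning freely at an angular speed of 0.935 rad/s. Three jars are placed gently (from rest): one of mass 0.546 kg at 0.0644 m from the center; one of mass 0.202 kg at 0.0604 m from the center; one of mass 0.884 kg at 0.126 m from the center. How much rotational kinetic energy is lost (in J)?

No external torque acts about the center; L_before = L_after.
Added inertia Σmr² = (0.546)(0.0644)² + (0.202)(0.0604)² + (0.884)(0.126)² = 0.01704 kg·m²; I_f = 0.01270 + 0.01704 = 0.02974 kg·m².
ω_f = I_p ω_i / I_f = (0.01270)(0.935) / 0.02974 = 0.3993 rad/s.
KE_i = ½(0.01270)(0.9350 rad/s)² = 0.005551 J; KE_f = ½(0.02974)(0.3993)² = 0.002371 J.

energy lost ≈ 0.00318 J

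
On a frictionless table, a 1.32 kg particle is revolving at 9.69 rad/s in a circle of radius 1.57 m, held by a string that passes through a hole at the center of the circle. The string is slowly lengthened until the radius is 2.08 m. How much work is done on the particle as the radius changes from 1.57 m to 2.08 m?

W ≈ -65.7 J

No torque about the axis ⇒ m r₁² ω₁ = m r₂² ω₂.
ω₂ = ω₁ (r₁/r₂)² = (9.69)(1.57/2.08)² = 5.521 rad/s.
W = ΔKE = ½m(v₂² − v₁²) = -65.72 J.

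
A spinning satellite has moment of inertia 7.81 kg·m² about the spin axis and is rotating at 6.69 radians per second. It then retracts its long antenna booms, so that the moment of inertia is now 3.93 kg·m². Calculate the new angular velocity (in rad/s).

With no external torque about the axis, L is conserved: I₁ω₁ = I₂ω₂.
ω₂ = I₁ω₁ / I₂ = (7.810)(6.69 rad/s) / (3.930) = 13.29 rad/s.

ω₂ ≈ 13.3 rad/s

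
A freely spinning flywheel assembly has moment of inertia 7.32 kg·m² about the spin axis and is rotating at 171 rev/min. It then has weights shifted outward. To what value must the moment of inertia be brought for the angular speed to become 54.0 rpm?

I₂ ≈ 23.2 kg·m²

No external torque acts about the spin axis, so angular momentum is conserved.
I₂ = I₁ω₁ / ω₂ = (7.32)(171) / (54.0) = 23.18 kg·m².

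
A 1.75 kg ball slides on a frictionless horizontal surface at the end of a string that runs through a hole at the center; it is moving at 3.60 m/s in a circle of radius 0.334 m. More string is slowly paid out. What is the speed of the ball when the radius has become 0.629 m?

Central (radial) force ⇒ zero torque about the center ⇒ m v r is constant.
v₂ = v₁ r₁ / r₂ = (3.60)(0.334) / (0.629) = 1.912 m/s.

v₂ ≈ 1.91 m/s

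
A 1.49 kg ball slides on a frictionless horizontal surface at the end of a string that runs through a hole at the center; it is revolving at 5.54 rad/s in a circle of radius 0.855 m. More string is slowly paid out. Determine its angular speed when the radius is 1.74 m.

The constraining force is radial, so m r² ω about the center is conserved.
ω₂ = ω₁ (r₁/r₂)² = (5.54)(0.855/1.74)² = 1.338 rad/s.

ω₂ ≈ 1.34 rad/s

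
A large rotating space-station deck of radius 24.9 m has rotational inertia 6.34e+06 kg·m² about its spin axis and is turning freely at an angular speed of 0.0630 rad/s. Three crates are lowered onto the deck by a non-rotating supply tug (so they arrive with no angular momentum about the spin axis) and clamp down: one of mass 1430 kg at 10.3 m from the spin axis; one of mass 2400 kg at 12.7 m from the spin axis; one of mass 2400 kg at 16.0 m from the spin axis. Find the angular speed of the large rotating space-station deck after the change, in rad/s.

The added mass arrives with no angular momentum about the spin axis, and any external torque about the spin axis is negligible, so the system's angular momentum is conserved.
Added inertia Σmr² = (1430)(10.3)² + (2400)(12.7)² + (2400)(16.0)² = 1.153e+06 kg·m²; I_f = 6.340e+06 + 1.153e+06 = 7.493e+06 kg·m².
ω_f = I_p ω_i / I_f = (6.340e+06)(0.0630) / 7.493e+06 = 0.05330 rad/s.

ω_f ≈ 0.0533 rad/s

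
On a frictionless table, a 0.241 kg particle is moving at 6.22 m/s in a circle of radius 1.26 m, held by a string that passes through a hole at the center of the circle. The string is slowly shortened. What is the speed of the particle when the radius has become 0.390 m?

The only horizontal force on the mass is along the cord (radial), so it exerts no torque about the hole and angular momentum m v r is conserved.
v₂ = v₁ r₁ / r₂ = (6.22)(1.26) / (0.390) = 20.10 m/s.

v₂ ≈ 20.1 m/s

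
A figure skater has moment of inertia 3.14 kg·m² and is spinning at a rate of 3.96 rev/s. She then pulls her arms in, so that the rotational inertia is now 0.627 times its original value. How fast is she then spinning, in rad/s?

ω₂ ≈ 39.7 rad/s

No external torque acts about the spin axis, so angular momentum is conserved.
I₂ = 0.627 × 3.14 = 1.969 kg·m².
ω₂ = I₁ω₁ / I₂ = (3.140)(3.96 rev/s) / (1.969) = 6.316 rev/s = 39.68 rad/s.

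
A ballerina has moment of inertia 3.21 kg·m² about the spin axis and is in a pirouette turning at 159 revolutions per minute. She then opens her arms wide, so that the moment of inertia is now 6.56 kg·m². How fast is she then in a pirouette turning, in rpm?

No external torque acts about the spin axis, so angular momentum is conserved.
ω₂ = I₁ω₁ / I₂ = (3.210)(159 rpm) / (6.560) = 77.80 rpm.

ω₂ ≈ 77.8 rpm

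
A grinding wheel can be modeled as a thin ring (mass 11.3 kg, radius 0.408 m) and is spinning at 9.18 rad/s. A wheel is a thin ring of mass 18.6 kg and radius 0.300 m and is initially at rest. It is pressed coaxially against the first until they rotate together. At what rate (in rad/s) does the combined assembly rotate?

|ω_f| ≈ 4.86 rad/s

The coupling torques are internal; angular momentum about the shared axis is conserved.
Moments of inertia: I_A = (11.3)(0.408)² = 1.881 kg·m²; I_B = (18.6)(0.300)² = 1.674 kg·m².
Taking A's sense as positive: L = (1.881)(9.18) = 17.27 kg·m²·rad/s.
Combined I = 1.881 + 1.674 = 3.555 kg·m².
ω_f = L / I = 17.27 / 3.555 = 4.857 rad/s.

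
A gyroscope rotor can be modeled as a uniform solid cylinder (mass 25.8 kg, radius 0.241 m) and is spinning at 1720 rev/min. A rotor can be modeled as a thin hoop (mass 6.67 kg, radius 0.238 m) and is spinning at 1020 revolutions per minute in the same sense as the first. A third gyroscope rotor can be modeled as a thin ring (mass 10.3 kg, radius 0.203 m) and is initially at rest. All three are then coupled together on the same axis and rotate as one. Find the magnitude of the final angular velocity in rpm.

|ω_f| ≈ 1080 rpm

No external torque acts about the common axis, so total angular momentum is conserved.
Moments of inertia: I_A = ½(25.8)(0.241)² = 0.7492 kg·m²; I_B = (6.67)(0.238)² = 0.3778 kg·m²; I_C = (10.3)(0.203)² = 0.4245 kg·m².
Taking A's sense as positive: L = (0.7492)(1720) + (0.3778)(1020) = 1674 kg·m²·rpm.
Combined I = 0.7492 + 0.3778 + 0.4245 = 1.552 kg·m².
ω_f = L / I = 1674 / 1.552 = 1079 rpm.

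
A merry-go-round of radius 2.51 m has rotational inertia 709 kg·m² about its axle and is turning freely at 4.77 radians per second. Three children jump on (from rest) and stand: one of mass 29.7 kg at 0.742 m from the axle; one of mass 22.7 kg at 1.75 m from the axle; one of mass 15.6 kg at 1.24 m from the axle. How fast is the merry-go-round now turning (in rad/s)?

ω_f ≈ 4.13 rad/s

No external torque acts about the axle; L_before = L_after.
Added inertia Σmr² = (29.7)(0.742)² + (22.7)(1.75)² + (15.6)(1.24)² = 109.9 kg·m²; I_f = 709.0 + 109.9 = 818.9 kg·m².
ω_f = I_p ω_i / I_f = (709.0)(4.77) / 818.9 = 4.130 rad/s.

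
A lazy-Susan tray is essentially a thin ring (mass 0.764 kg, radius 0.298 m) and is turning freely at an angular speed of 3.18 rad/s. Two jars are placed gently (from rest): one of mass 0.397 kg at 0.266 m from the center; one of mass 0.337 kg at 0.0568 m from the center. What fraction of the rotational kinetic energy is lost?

The added mass arrives with no angular momentum about the center, and any external torque about the center is negligible, so the system's angular momentum is conserved.
I_p = (0.764)(0.298)² = 0.06785 kg·m².
Added inertia Σmr² = (0.397)(0.266)² + (0.337)(0.0568)² = 0.02918 kg·m²; I_f = 0.06785 + 0.02918 = 0.09702 kg·m².
ω_f = I_p ω_i / I_f = (0.06785)(3.18) / 0.09702 = 2.224 rad/s.
KE_i = ½(0.06785)(3.180 rad/s)² = 0.3430 J; KE_f = ½(0.09702)(2.224)² = 0.2399 J.
Fraction lost = 0.3007.

fraction ≈ 0.301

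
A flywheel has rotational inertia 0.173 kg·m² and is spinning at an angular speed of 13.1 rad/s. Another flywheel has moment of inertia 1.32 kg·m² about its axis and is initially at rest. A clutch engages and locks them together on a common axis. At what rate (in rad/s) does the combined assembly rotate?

|ω_f| ≈ 1.52 rad/s

The coupling torques are internal; angular momentum about the shared axis is conserved.
Taking A's sense as positive: L = (0.1730)(13.1) = 2.266 kg·m²·rad/s.
Combined I = 0.1730 + 1.320 = 1.493 kg·m².
ω_f = L / I = 2.266 / 1.493 = 1.518 rad/s.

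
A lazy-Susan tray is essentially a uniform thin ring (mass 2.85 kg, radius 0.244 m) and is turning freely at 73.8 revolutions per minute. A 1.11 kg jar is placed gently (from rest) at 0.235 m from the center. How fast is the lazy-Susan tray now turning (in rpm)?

ω_f ≈ 54.2 rpm

The added mass arrives with no angular momentum about the center, and any external torque about the center is negligible, so the system's angular momentum is conserved.
I_p = (2.85)(0.244)² = 0.1697 kg·m².
Added inertia Σmr² = (1.11)(0.235)² = 0.06130 kg·m²; I_f = 0.1697 + 0.06130 = 0.2310 kg·m².
ω_f = I_p ω_i / I_f = (0.1697)(73.8) / 0.2310 = 54.21 rpm.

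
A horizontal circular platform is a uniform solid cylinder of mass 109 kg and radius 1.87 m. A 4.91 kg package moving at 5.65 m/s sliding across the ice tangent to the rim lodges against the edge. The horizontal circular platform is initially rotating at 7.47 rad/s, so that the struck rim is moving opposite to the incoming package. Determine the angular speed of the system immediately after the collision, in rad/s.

|ω_f| ≈ 6.60 rad/s

The axle reaction passes through the central axle and exerts no torque about it; angular momentum about the central axle is conserved through the impact.
I_p = ½(109)(1.87)² = 190.6 kg·m². Taking the sense of the package's angular momentum as positive, L_{package} = m v R = (4.91)(5.65)(1.87) = 51.88 kg·m²/s.
L_i = −I_p ω_p + m v R = −(190.6)(7.47) + 51.88 = -1372 kg·m²/s.
After sticking, I_f = I_p + m R² = 190.6 + (4.91)(1.87)² = 207.8 kg·m².
ω_f = L_i / I_f = -1372 / 207.8 = -6.603 rad/s.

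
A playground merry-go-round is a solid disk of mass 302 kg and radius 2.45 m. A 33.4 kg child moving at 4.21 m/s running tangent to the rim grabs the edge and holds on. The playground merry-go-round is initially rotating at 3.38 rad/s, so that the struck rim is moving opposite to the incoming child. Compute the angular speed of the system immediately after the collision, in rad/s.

|ω_f| ≈ 2.46 rad/s

About the axle the impulsive forces during the collision are internal, so angular momentum about that axis is conserved.
I_p = ½(302)(2.45)² = 906.4 kg·m². Taking the sense of the child's angular momentum as positive, L_{child} = m v R = (33.4)(4.21)(2.45) = 344.5 kg·m²/s.
L_i = −I_p ω_p + m v R = −(906.4)(3.38) + 344.5 = -2719 kg·m²/s.
After sticking, I_f = I_p + m R² = 906.4 + (33.4)(2.45)² = 1107 kg·m².
ω_f = L_i / I_f = -2719 / 1107 = -2.457 rad/s.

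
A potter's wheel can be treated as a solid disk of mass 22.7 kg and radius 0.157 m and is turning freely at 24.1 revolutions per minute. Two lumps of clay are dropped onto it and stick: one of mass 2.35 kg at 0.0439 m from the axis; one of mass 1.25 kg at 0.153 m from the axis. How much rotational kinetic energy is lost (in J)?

energy lost ≈ 0.0960 J

The added mass arrives with no angular momentum about the axis, and any external torque about the axis is negligible, so the system's angular momentum is conserved.
I_p = ½(22.7)(0.157)² = 0.2798 kg·m².
Added inertia Σmr² = (2.35)(0.0439)² + (1.25)(0.153)² = 0.03379 kg·m²; I_f = 0.2798 + 0.03379 = 0.3136 kg·m².
ω_f = I_p ω_i / I_f = (0.2798)(24.1) / 0.3136 = 21.50 rpm.
KE_i = ½(0.2798)(2.524 rad/s)² = 0.8910 J; KE_f = ½(0.3136)(2.252)² = 0.7949 J.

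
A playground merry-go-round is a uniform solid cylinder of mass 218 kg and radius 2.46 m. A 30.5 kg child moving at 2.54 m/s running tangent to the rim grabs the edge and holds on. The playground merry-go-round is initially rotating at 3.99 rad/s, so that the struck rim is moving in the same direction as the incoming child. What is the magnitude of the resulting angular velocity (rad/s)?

The axle reaction passes through the axle and exerts no torque about it; angular momentum about the axle is conserved through the impact.
I_p = ½(218)(2.46)² = 659.6 kg·m². Taking the sense of the child's angular momentum as positive, L_{child} = m v R = (30.5)(2.54)(2.46) = 190.6 kg·m²/s.
L_i = +I_p ω_p + m v R = +(659.6)(3.99) + 190.6 = 2822 kg·m²/s.
After sticking, I_f = I_p + m R² = 659.6 + (30.5)(2.46)² = 844.2 kg·m².
ω_f = L_i / I_f = 2822 / 844.2 = 3.343 rad/s.

|ω_f| ≈ 3.34 rad/s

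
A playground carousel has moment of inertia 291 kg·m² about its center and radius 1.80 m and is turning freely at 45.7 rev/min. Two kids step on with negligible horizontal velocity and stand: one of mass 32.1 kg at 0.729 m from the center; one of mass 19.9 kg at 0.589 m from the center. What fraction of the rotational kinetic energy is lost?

The added mass arrives with no angular momentum about the center, and any external torque about the center is negligible, so the system's angular momentum is conserved.
Added inertia Σmr² = (32.1)(0.729)² + (19.9)(0.589)² = 23.96 kg·m²; I_f = 291.0 + 23.96 = 315.0 kg·m².
ω_f = I_p ω_i / I_f = (291.0)(45.7) / 315.0 = 42.22 rpm.
KE_i = ½(291.0)(4.786 rad/s)² = 3332 J; KE_f = ½(315.0)(4.422)² = 3079 J.
Fraction lost = 0.07608.

fraction ≈ 0.0761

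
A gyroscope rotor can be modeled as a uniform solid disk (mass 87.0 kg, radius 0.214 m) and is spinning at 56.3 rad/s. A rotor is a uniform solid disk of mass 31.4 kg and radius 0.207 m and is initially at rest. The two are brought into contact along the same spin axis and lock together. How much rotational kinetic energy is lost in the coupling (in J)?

No external torque acts about the common axis, so total angular momentum is conserved.
Moments of inertia: I_A = ½(87.0)(0.214)² = 1.992 kg·m²; I_B = ½(31.4)(0.207)² = 0.6727 kg·m².
Taking A's sense as positive: L = (1.992)(56.3) = 112.2 kg·m²·rad/s.
Combined I = 1.992 + 0.6727 = 2.665 kg·m².
ω_f = L / I = 112.2 / 2.665 = 42.09 rad/s.
KE_i = ½ΣIω² = 3157 J; KE_f = ½(2.665)(42.09)² = 2360 J.

ΔKE lost ≈ 797 J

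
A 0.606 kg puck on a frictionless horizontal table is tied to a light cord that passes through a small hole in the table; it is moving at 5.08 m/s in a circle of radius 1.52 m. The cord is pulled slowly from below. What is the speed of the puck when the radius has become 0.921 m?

The only horizontal force on the mass is along the cord (radial), so it exerts no torque about the hole and angular momentum m v r is conserved.
v₂ = v₁ r₁ / r₂ = (5.08)(1.52) / (0.921) = 8.384 m/s.

v₂ ≈ 8.38 m/s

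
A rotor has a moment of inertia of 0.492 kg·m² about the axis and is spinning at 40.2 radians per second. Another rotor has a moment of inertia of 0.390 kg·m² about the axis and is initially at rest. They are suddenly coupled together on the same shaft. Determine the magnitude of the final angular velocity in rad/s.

|ω_f| ≈ 22.4 rad/s

The coupling torques are internal; angular momentum about the shared axis is conserved.
Taking A's sense as positive: L = (0.4920)(40.2) = 19.78 kg·m²·rad/s.
Combined I = 0.4920 + 0.3900 = 0.8820 kg·m².
ω_f = L / I = 19.78 / 0.8820 = 22.42 rad/s.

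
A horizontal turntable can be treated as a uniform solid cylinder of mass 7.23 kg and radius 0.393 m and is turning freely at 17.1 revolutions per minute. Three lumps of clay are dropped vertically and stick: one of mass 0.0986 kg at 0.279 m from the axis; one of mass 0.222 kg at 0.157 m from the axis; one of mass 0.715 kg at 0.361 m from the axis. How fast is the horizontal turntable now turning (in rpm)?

The added mass arrives with no angular momentum about the axis, and any external torque about the axis is negligible, so the system's angular momentum is conserved.
I_p = ½(7.23)(0.393)² = 0.5583 kg·m².
Added inertia Σmr² = (0.0986)(0.279)² + (0.222)(0.157)² + (0.715)(0.361)² = 0.1063 kg·m²; I_f = 0.5583 + 0.1063 = 0.6647 kg·m².
ω_f = I_p ω_i / I_f = (0.5583)(17.1) / 0.6647 = 14.36 rpm.

ω_f ≈ 14.4 rpm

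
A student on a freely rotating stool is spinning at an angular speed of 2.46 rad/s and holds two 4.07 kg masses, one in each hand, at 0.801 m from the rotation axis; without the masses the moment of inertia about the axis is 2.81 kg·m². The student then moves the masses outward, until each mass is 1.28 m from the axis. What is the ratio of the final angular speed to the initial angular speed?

ω₂/ω₁ ≈ 0.497

With no external torque about the axis, L is conserved: I₁ω₁ = I₂ω₂.
I₁ = 2.81 + 2(4.07)(0.801)² = 8.033 kg·m²; I₂ = 2.81 + 2(4.07)(1.28)² = 16.15 kg·m².
ω₂/ω₁ = I₁/I₂ = 8.033 / 16.15 = 0.4975.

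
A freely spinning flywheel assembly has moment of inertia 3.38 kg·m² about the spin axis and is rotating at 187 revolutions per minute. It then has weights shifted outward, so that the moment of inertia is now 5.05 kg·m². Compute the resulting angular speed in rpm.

With no external torque about the axis, L is conserved: I₁ω₁ = I₂ω₂.
ω₂ = I₁ω₁ / I₂ = (3.380)(187 rpm) / (5.050) = 125.2 rpm.

ω₂ ≈ 125 rpm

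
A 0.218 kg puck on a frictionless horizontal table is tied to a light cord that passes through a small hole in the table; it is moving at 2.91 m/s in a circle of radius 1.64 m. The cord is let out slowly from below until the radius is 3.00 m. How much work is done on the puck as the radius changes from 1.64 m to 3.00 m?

W ≈ -0.647 J

Central (radial) force ⇒ zero torque about the center ⇒ m v r is constant.
v₂ = v₁ r₁ / r₂ = (2.91)(1.64) / (3.00) = 1.591 m/s.
W = ΔKE = ½m(v₂² − v₁²) = -0.6472 J.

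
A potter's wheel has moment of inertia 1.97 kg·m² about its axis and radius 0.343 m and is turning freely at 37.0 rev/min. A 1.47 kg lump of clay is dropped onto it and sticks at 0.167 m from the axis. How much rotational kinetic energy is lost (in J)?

The added mass arrives with no angular momentum about the axis, and any external torque about the axis is negligible, so the system's angular momentum is conserved.
Added inertia Σmr² = (1.47)(0.167)² = 0.04100 kg·m²; I_f = 1.970 + 0.04100 = 2.011 kg·m².
ω_f = I_p ω_i / I_f = (1.970)(37.0) / 2.011 = 36.25 rpm.
KE_i = ½(1.970)(3.875 rad/s)² = 14.79 J; KE_f = ½(2.011)(3.796)² = 14.49 J.

energy lost ≈ 0.301 J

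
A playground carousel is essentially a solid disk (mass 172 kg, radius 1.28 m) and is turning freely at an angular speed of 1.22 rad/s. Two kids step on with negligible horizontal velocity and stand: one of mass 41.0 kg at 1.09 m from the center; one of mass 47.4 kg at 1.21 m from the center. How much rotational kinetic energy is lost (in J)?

energy lost ≈ 47.8 J

The added mass arrives with no angular momentum about the center, and any external torque about the center is negligible, so the system's angular momentum is conserved.
I_p = ½(172)(1.28)² = 140.9 kg·m².
Added inertia Σmr² = (41.0)(1.09)² + (47.4)(1.21)² = 118.1 kg·m²; I_f = 140.9 + 118.1 = 259.0 kg·m².
ω_f = I_p ω_i / I_f = (140.9)(1.22) / 259.0 = 0.6637 rad/s.
KE_i = ½(140.9)(1.220 rad/s)² = 104.9 J; KE_f = ½(259.0)(0.6637)² = 57.04 J.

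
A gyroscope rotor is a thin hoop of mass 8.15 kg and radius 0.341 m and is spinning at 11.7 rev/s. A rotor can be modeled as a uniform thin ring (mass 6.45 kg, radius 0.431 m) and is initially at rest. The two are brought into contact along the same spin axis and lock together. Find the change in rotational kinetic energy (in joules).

ΔKE ≈ -1430 J

No external torque acts about the common axis, so total angular momentum is conserved.
Moments of inertia: I_A = (8.15)(0.341)² = 0.9477 kg·m²; I_B = (6.45)(0.431)² = 1.198 kg·m².
Taking A's sense as positive: L = (0.9477)(11.7) = 11.09 kg·m²·rev/s.
Combined I = 0.9477 + 1.198 = 2.146 kg·m².
ω_f = L / I = 11.09 / 2.146 = 5.167 rev/s.
KE_i = ½ΣIω² = 2561 J; KE_f = ½(2.146)(32.47)² = 1131 J.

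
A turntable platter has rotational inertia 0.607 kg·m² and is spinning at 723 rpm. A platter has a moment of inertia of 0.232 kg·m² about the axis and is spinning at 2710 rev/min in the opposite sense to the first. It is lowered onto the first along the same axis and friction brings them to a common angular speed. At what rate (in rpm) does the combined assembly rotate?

|ω_f| ≈ 226 rpm

No external torque acts about the common axis, so total angular momentum is conserved.
Taking A's sense as positive: L = (0.6070)(723) − (0.2320)(2710) = -189.9 kg·m²·rpm.
Combined I = 0.6070 + 0.2320 = 0.8390 kg·m².
ω_f = L / I = -189.9 / 0.8390 = -226.3 rpm.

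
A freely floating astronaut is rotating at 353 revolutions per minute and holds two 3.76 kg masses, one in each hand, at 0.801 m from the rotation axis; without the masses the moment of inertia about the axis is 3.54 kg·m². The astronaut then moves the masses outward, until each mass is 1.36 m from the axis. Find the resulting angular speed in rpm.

ω₂ ≈ 169 rpm

With no external torque about the axis, L is conserved: I₁ω₁ = I₂ω₂.
I₁ = 3.54 + 2(3.76)(0.801)² = 8.365 kg·m²; I₂ = 3.54 + 2(3.76)(1.36)² = 17.45 kg·m².
ω₂ = I₁ω₁ / I₂ = (8.365)(353 rpm) / (17.45) = 169.2 rpm.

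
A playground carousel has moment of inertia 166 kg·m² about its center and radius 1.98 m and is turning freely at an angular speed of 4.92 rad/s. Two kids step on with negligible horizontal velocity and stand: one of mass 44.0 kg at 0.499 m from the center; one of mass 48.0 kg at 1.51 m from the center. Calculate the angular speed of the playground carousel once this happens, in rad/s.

ω_f ≈ 2.85 rad/s

No external torque acts about the center; L_before = L_after.
Added inertia Σmr² = (44.0)(0.499)² + (48.0)(1.51)² = 120.4 kg·m²; I_f = 166.0 + 120.4 = 286.4 kg·m².
ω_f = I_p ω_i / I_f = (166.0)(4.92) / 286.4 = 2.852 rad/s.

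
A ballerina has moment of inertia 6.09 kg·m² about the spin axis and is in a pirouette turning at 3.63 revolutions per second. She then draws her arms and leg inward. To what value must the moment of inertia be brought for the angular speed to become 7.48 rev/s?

I₂ ≈ 2.96 kg·m²

With no external torque about the axis, L is conserved: I₁ω₁ = I₂ω₂.
I₂ = I₁ω₁ / ω₂ = (6.09)(3.63) / (7.48) = 2.955 kg·m².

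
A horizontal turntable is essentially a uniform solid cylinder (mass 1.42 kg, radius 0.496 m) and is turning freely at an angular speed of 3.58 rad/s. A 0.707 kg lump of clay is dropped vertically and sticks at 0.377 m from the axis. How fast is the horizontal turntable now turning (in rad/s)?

The added mass arrives with no angular momentum about the axis, and any external torque about the axis is negligible, so the system's angular momentum is conserved.
I_p = ½(1.42)(0.496)² = 0.1747 kg·m².
Added inertia Σmr² = (0.707)(0.377)² = 0.1005 kg·m²; I_f = 0.1747 + 0.1005 = 0.2752 kg·m².
ω_f = I_p ω_i / I_f = (0.1747)(3.58) / 0.2752 = 2.273 rad/s.

ω_f ≈ 2.27 rad/s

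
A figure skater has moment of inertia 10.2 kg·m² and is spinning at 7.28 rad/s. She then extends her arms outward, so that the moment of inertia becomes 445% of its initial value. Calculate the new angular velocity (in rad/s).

ω₂ ≈ 1.64 rad/s

With no external torque about the axis, L is conserved: I₁ω₁ = I₂ω₂.
I₂ = 4.45 × 10.2 = 45.39 kg·m².
ω₂ = I₁ω₁ / I₂ = (10.20)(7.28 rad/s) / (45.39) = 1.636 rad/s.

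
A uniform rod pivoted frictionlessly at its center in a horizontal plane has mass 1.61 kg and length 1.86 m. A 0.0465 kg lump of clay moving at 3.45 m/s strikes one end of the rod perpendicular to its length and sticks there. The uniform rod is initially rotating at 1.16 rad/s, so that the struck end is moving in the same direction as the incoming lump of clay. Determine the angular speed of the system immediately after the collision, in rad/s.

|ω_f| ≈ 1.36 rad/s

About the pivot the impulsive forces during the collision are internal, so angular momentum about that axis is conserved.
I_p = (1/12)(1.61)(1.86)² = 0.4642 kg·m². Taking the sense of the lump of clay's angular momentum as positive, L_{lump} = m v R = (0.0465)(3.45)(1.86/2) = 0.1492 kg·m²/s.
L_i = +I_p ω_p + m v R = +(0.4642)(1.16) + 0.1492 = 0.6876 kg·m²/s.
After sticking, I_f = I_p + m R² = 0.4642 + (0.0465)(1.86/2)² = 0.5044 kg·m².
ω_f = L_i / I_f = 0.6876 / 0.5044 = 1.363 rad/s.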